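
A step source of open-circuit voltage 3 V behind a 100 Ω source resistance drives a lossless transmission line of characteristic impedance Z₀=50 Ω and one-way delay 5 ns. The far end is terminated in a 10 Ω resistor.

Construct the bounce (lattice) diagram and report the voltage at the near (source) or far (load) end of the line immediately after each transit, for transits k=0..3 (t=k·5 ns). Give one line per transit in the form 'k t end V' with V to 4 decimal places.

Γ_L=-0.666667, Γ_S=0.333333; launch V₁=3·50/150=1.000000
k=0 src: V=1.0000
k=1 load: inc=1.000000, refl=1.000000·-0.666667=-0.6667; V=0.000000+1.000000+-0.666667=0.3333
k=2 src: inc=-0.666667, refl=-0.666667·0.333333=-0.2222; V=1.000000+-0.666667+-0.222222=0.1111
k=3 load: inc=-0.222222, refl=-0.222222·-0.666667=0.1481; V=0.333333+-0.222222+0.148148=0.2593

0 0 source 1.0000
1 5 load 0.3333
2 10 source 0.1111
3 15 load 0.2593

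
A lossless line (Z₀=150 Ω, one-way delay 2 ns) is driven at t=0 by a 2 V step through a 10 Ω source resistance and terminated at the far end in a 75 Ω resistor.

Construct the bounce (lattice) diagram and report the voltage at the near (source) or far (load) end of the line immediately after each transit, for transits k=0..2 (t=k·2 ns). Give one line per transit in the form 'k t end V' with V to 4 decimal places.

0 0 source 1.8750
1 2 load 1.2500
2 4 source 1.7969

Γ_L=-0.333333, Γ_S=-0.875000; launch V₁=2·150/160=1.875000
k=0 src: V=1.8750
k=1 load: inc=1.875000, refl=1.875000·-0.333333=-0.6250; V=0.000000+1.875000+-0.625000=1.2500
k=2 src: inc=-0.625000, refl=-0.625000·-0.875000=0.5469; V=1.875000+-0.625000+0.546875=1.7969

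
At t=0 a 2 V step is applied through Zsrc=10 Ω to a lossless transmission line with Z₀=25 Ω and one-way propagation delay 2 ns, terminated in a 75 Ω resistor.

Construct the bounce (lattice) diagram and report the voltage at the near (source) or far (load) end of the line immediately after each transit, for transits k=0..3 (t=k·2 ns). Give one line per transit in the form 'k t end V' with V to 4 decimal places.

Γ_L=0.500000, Γ_S=-0.428571; launch V₁=2·25/35=1.428571
k=0 src: V=1.4286
k=1 load: inc=1.428571, refl=1.428571·0.500000=0.7143; V=0.000000+1.428571+0.714286=2.1429
k=2 src: inc=0.714286, refl=0.714286·-0.428571=-0.3061; V=1.428571+0.714286+-0.306122=1.8367
k=3 load: inc=-0.306122, refl=-0.306122·0.500000=-0.1531; V=2.142857+-0.306122+-0.153061=1.6837

0 0 source 1.4286
1 2 load 2.1429
2 4 source 1.8367
3 6 load 1.6837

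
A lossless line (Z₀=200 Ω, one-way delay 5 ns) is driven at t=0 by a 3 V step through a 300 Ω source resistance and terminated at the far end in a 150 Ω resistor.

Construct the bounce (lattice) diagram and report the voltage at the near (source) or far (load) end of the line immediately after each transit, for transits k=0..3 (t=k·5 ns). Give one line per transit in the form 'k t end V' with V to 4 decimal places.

0 0 source 1.2000
1 5 load 1.0286
2 10 source 0.9943
3 15 load 0.9992

Γ_L=-0.142857, Γ_S=0.200000; launch V₁=3·200/500=1.200000
k=0 src: V=1.2000
k=1 load: inc=1.200000, refl=1.200000·-0.142857=-0.1714; V=0.000000+1.200000+-0.171429=1.0286
k=2 src: inc=-0.171429, refl=-0.171429·0.200000=-0.0343; V=1.200000+-0.171429+-0.034286=0.9943
k=3 load: inc=-0.034286, refl=-0.034286·-0.142857=0.0049; V=1.028571+-0.034286+0.004898=0.9992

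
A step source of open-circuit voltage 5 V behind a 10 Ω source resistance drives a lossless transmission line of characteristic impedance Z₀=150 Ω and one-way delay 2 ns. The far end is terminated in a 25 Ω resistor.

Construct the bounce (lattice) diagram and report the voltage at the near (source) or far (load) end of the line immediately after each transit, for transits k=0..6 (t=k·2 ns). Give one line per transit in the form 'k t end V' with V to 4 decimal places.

Γ_L=-0.714286, Γ_S=-0.875000; launch V₁=5·150/160=4.687500
k=0 src: V=4.6875
k=1 load: inc=4.687500, refl=4.687500·-0.714286=-3.3482; V=0.000000+4.687500+-3.348214=1.3393
k=2 src: inc=-3.348214, refl=-3.348214·-0.875000=2.9297; V=4.687500+-3.348214+2.929688=4.2690
k=3 load: inc=2.929688, refl=2.929688·-0.714286=-2.0926; V=1.339286+2.929688+-2.092634=2.1763
k=4 src: inc=-2.092634, refl=-2.092634·-0.875000=1.8311; V=4.268973+-2.092634+1.831055=4.0074
k=5 load: inc=1.831055, refl=1.831055·-0.714286=-1.3079; V=2.176339+1.831055+-1.307896=2.6995
k=6 src: inc=-1.307896, refl=-1.307896·-0.875000=1.1444; V=4.007394+-1.307896+1.144409=3.8439

0 0 source 4.6875
1 2 load 1.3393
2 4 source 4.2690
3 6 load 2.1763
4 8 source 4.0074
5 10 load 2.6995
6 12 source 3.8439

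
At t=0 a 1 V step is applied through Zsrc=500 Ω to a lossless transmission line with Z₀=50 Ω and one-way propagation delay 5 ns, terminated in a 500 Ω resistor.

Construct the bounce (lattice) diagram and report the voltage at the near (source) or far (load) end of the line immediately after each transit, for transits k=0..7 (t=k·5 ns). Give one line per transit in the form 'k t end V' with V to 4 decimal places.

Γ_L=0.818182, Γ_S=0.818182; launch V₁=1·50/550=0.090909
k=0 src: V=0.0909
k=1 load: inc=0.090909, refl=0.090909·0.818182=0.0744; V=0.000000+0.090909+0.074380=0.1653
k=2 src: inc=0.074380, refl=0.074380·0.818182=0.0609; V=0.090909+0.074380+0.060856=0.2261
k=3 load: inc=0.060856, refl=0.060856·0.818182=0.0498; V=0.165289+0.060856+0.049792=0.2759
k=4 src: inc=0.049792, refl=0.049792·0.818182=0.0407; V=0.226146+0.049792+0.040739=0.3167
k=5 load: inc=0.040739, refl=0.040739·0.818182=0.0333; V=0.275937+0.040739+0.033332=0.3500
k=6 src: inc=0.033332, refl=0.033332·0.818182=0.0273; V=0.316676+0.033332+0.027271=0.3773
k=7 load: inc=0.027271, refl=0.027271·0.818182=0.0223; V=0.350008+0.027271+0.022313=0.3996

0 0 source 0.0909
1 5 load 0.1653
2 10 source 0.2261
3 15 load 0.2759
4 20 source 0.3167
5 25 load 0.3500
6 30 source 0.3773
7 35 load 0.3996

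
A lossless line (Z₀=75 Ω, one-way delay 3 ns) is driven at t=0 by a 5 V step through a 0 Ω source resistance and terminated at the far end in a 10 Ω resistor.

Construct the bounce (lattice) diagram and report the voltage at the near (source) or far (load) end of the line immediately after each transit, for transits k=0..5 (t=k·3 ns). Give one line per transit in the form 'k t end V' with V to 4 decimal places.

0 0 source 5.0000
1 3 load 1.1765
2 6 source 5.0000
3 9 load 2.0761
4 12 source 5.0000
5 15 load 2.7641

Γ_L=-0.764706, Γ_S=-1.000000; launch V₁=5·75/75=5.000000
k=0 src: V=5.0000
k=1 load: inc=5.000000, refl=5.000000·-0.764706=-3.8235; V=0.000000+5.000000+-3.823529=1.1765
k=2 src: inc=-3.823529, refl=-3.823529·-1.000000=3.8235; V=5.000000+-3.823529+3.823529=5.0000
k=3 load: inc=3.823529, refl=3.823529·-0.764706=-2.9239; V=1.176471+3.823529+-2.923875=2.0761
k=4 src: inc=-2.923875, refl=-2.923875·-1.000000=2.9239; V=5.000000+-2.923875+2.923875=5.0000
k=5 load: inc=2.923875, refl=2.923875·-0.764706=-2.2359; V=2.076125+2.923875+-2.235905=2.7641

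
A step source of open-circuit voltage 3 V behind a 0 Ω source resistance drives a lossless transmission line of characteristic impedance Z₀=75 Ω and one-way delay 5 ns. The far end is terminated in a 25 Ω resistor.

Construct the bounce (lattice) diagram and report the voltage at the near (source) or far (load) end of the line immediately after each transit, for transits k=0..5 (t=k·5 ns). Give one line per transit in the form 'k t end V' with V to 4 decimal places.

0 0 source 3.0000
1 5 load 1.5000
2 10 source 3.0000
3 15 load 2.2500
4 20 source 3.0000
5 25 load 2.6250

Γ_L=-0.500000, Γ_S=-1.000000; launch V₁=3·75/75=3.000000
k=0 src: V=3.0000
k=1 load: inc=3.000000, refl=3.000000·-0.500000=-1.5000; V=0.000000+3.000000+-1.500000=1.5000
k=2 src: inc=-1.500000, refl=-1.500000·-1.000000=1.5000; V=3.000000+-1.500000+1.500000=3.0000
k=3 load: inc=1.500000, refl=1.500000·-0.500000=-0.7500; V=1.500000+1.500000+-0.750000=2.2500
k=4 src: inc=-0.750000, refl=-0.750000·-1.000000=0.7500; V=3.000000+-0.750000+0.750000=3.0000
k=5 load: inc=0.750000, refl=0.750000·-0.500000=-0.3750; V=2.250000+0.750000+-0.375000=2.6250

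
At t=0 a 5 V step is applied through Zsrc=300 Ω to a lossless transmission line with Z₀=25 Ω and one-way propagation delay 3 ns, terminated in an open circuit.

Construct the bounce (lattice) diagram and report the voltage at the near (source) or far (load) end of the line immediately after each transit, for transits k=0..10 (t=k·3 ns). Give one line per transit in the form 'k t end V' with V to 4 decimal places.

0 0 source 0.3846
1 3 load 0.7692
2 6 source 1.0947
3 9 load 1.4201
4 12 source 1.6955
5 15 load 1.9709
6 18 source 2.2039
7 21 load 2.4369
8 24 source 2.6341
9 27 load 2.8312
10 30 source 2.9980

Γ_L=1.000000, Γ_S=0.846154; launch V₁=5·25/325=0.384615
k=0 src: V=0.3846
k=1 load: inc=0.384615, refl=0.384615·1.000000=0.3846; V=0.000000+0.384615+0.384615=0.7692
k=2 src: inc=0.384615, refl=0.384615·0.846154=0.3254; V=0.384615+0.384615+0.325444=1.0947
k=3 load: inc=0.325444, refl=0.325444·1.000000=0.3254; V=0.769231+0.325444+0.325444=1.4201
k=4 src: inc=0.325444, refl=0.325444·0.846154=0.2754; V=1.094675+0.325444+0.275376=1.6955
k=5 load: inc=0.275376, refl=0.275376·1.000000=0.2754; V=1.420118+0.275376+0.275376=1.9709
k=6 src: inc=0.275376, refl=0.275376·0.846154=0.2330; V=1.695494+0.275376+0.233010=2.2039
k=7 load: inc=0.233010, refl=0.233010·1.000000=0.2330; V=1.970869+0.233010+0.233010=2.4369
k=8 src: inc=0.233010, refl=0.233010·0.846154=0.1972; V=2.203879+0.233010+0.197162=2.6341
k=9 load: inc=0.197162, refl=0.197162·1.000000=0.1972; V=2.436889+0.197162+0.197162=2.8312
k=10 src: inc=0.197162, refl=0.197162·0.846154=0.1668; V=2.634052+0.197162+0.166830=2.9980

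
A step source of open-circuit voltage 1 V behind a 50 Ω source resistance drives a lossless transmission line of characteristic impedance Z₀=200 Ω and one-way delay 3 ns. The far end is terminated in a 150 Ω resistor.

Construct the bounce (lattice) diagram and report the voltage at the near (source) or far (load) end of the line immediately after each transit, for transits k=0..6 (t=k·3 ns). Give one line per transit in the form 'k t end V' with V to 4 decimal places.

Γ_L=-0.142857, Γ_S=-0.600000; launch V₁=1·200/250=0.800000
k=0 src: V=0.8000
k=1 load: inc=0.800000, refl=0.800000·-0.142857=-0.1143; V=0.000000+0.800000+-0.114286=0.6857
k=2 src: inc=-0.114286, refl=-0.114286·-0.600000=0.0686; V=0.800000+-0.114286+0.068571=0.7543
k=3 load: inc=0.068571, refl=0.068571·-0.142857=-0.0098; V=0.685714+0.068571+-0.009796=0.7445
k=4 src: inc=-0.009796, refl=-0.009796·-0.600000=0.0059; V=0.754286+-0.009796+0.005878=0.7504
k=5 load: inc=0.005878, refl=0.005878·-0.142857=-0.0008; V=0.744490+0.005878+-0.000840=0.7495
k=6 src: inc=-0.000840, refl=-0.000840·-0.600000=0.0005; V=0.750367+-0.000840+0.000504=0.7500

0 0 source 0.8000
1 3 load 0.6857
2 6 source 0.7543
3 9 load 0.7445
4 12 source 0.7504
5 15 load 0.7495
6 18 source 0.7500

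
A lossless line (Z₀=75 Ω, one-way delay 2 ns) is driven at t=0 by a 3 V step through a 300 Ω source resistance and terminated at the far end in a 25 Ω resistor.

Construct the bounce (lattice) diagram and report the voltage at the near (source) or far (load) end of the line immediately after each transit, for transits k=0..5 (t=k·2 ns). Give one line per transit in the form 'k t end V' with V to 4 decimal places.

Γ_L=-0.500000, Γ_S=0.600000; launch V₁=3·75/375=0.600000
k=0 src: V=0.6000
k=1 load: inc=0.600000, refl=0.600000·-0.500000=-0.3000; V=0.000000+0.600000+-0.300000=0.3000
k=2 src: inc=-0.300000, refl=-0.300000·0.600000=-0.1800; V=0.600000+-0.300000+-0.180000=0.1200
k=3 load: inc=-0.180000, refl=-0.180000·-0.500000=0.0900; V=0.300000+-0.180000+0.090000=0.2100
k=4 src: inc=0.090000, refl=0.090000·0.600000=0.0540; V=0.120000+0.090000+0.054000=0.2640
k=5 load: inc=0.054000, refl=0.054000·-0.500000=-0.0270; V=0.210000+0.054000+-0.027000=0.2370

0 0 source 0.6000
1 2 load 0.3000
2 4 source 0.1200
3 6 load 0.2100
4 8 source 0.2640
5 10 load 0.2370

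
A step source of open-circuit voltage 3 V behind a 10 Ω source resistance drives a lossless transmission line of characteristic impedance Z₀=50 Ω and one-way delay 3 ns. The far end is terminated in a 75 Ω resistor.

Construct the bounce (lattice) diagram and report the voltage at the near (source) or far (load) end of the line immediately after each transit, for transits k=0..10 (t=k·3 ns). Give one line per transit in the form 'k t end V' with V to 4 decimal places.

Γ_L=0.200000, Γ_S=-0.666667; launch V₁=3·50/60=2.500000
k=0 src: V=2.5000
k=1 load: inc=2.500000, refl=2.500000·0.200000=0.5000; V=0.000000+2.500000+0.500000=3.0000
k=2 src: inc=0.500000, refl=0.500000·-0.666667=-0.3333; V=2.500000+0.500000+-0.333333=2.6667
k=3 load: inc=-0.333333, refl=-0.333333·0.200000=-0.0667; V=3.000000+-0.333333+-0.066667=2.6000
k=4 src: inc=-0.066667, refl=-0.066667·-0.666667=0.0444; V=2.666667+-0.066667+0.044444=2.6444
k=5 load: inc=0.044444, refl=0.044444·0.200000=0.0089; V=2.600000+0.044444+0.008889=2.6533
k=6 src: inc=0.008889, refl=0.008889·-0.666667=-0.0059; V=2.644444+0.008889+-0.005926=2.6474
k=7 load: inc=-0.005926, refl=-0.005926·0.200000=-0.0012; V=2.653333+-0.005926+-0.001185=2.6462
k=8 src: inc=-0.001185, refl=-0.001185·-0.666667=0.0008; V=2.647407+-0.001185+0.000790=2.6470
k=9 load: inc=0.000790, refl=0.000790·0.200000=0.0002; V=2.646222+0.000790+0.000158=2.6472
k=10 src: inc=0.000158, refl=0.000158·-0.666667=-0.0001; V=2.647012+0.000158+-0.000105=2.6471

0 0 source 2.5000
1 3 load 3.0000
2 6 source 2.6667
3 9 load 2.6000
4 12 source 2.6444
5 15 load 2.6533
6 18 source 2.6474
7 21 load 2.6462
8 24 source 2.6470
9 27 load 2.6472
10 30 source 2.6471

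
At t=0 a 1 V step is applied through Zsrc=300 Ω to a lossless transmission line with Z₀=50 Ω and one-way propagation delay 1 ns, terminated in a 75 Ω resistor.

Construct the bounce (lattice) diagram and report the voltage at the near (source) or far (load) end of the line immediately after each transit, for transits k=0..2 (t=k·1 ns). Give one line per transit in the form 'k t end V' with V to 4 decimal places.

Γ_L=0.200000, Γ_S=0.714286; launch V₁=1·50/350=0.142857
k=0 src: V=0.1429
k=1 load: inc=0.142857, refl=0.142857·0.200000=0.0286; V=0.000000+0.142857+0.028571=0.1714
k=2 src: inc=0.028571, refl=0.028571·0.714286=0.0204; V=0.142857+0.028571+0.020408=0.1918

0 0 source 0.1429
1 1 load 0.1714
2 2 source 0.1918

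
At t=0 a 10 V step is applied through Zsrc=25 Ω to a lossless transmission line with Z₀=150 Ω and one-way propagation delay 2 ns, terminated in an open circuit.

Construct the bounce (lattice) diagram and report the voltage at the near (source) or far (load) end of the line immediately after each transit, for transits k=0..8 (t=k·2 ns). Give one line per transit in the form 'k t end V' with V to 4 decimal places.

Γ_L=1.000000, Γ_S=-0.714286; launch V₁=10·150/175=8.571429
k=0 src: V=8.5714
k=1 load: inc=8.571429, refl=8.571429·1.000000=8.5714; V=0.000000+8.571429+8.571429=17.1429
k=2 src: inc=8.571429, refl=8.571429·-0.714286=-6.1224; V=8.571429+8.571429+-6.122449=11.0204
k=3 load: inc=-6.122449, refl=-6.122449·1.000000=-6.1224; V=17.142857+-6.122449+-6.122449=4.8980
k=4 src: inc=-6.122449, refl=-6.122449·-0.714286=4.3732; V=11.020408+-6.122449+4.373178=9.2711
k=5 load: inc=4.373178, refl=4.373178·1.000000=4.3732; V=4.897959+4.373178+4.373178=13.6443
k=6 src: inc=4.373178, refl=4.373178·-0.714286=-3.1237; V=9.271137+4.373178+-3.123698=10.5206
k=7 load: inc=-3.123698, refl=-3.123698·1.000000=-3.1237; V=13.644315+-3.123698+-3.123698=7.3969
k=8 src: inc=-3.123698, refl=-3.123698·-0.714286=2.2312; V=10.520616+-3.123698+2.231213=9.6281

0 0 source 8.5714
1 2 load 17.1429
2 4 source 11.0204
3 6 load 4.8980
4 8 source 9.2711
5 10 load 13.6443
6 12 source 10.5206
7 14 load 7.3969
8 16 source 9.6281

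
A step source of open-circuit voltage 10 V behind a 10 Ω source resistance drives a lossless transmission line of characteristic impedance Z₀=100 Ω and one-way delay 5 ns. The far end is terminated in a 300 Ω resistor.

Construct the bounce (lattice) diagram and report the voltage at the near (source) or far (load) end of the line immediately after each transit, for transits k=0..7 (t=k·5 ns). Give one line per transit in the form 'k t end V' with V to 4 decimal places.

Γ_L=0.500000, Γ_S=-0.818182; launch V₁=10·100/110=9.090909
k=0 src: V=9.0909
k=1 load: inc=9.090909, refl=9.090909·0.500000=4.5455; V=0.000000+9.090909+4.545455=13.6364
k=2 src: inc=4.545455, refl=4.545455·-0.818182=-3.7190; V=9.090909+4.545455+-3.719008=9.9174
k=3 load: inc=-3.719008, refl=-3.719008·0.500000=-1.8595; V=13.636364+-3.719008+-1.859504=8.0579
k=4 src: inc=-1.859504, refl=-1.859504·-0.818182=1.5214; V=9.917355+-1.859504+1.521412=9.5793
k=5 load: inc=1.521412, refl=1.521412·0.500000=0.7607; V=8.057851+1.521412+0.760706=10.3400
k=6 src: inc=0.760706, refl=0.760706·-0.818182=-0.6224; V=9.579264+0.760706+-0.622396=9.7176
k=7 load: inc=-0.622396, refl=-0.622396·0.500000=-0.3112; V=10.339970+-0.622396+-0.311198=9.4064

0 0 source 9.0909
1 5 load 13.6364
2 10 source 9.9174
3 15 load 8.0579
4 20 source 9.5793
5 25 load 10.3400
6 30 source 9.7176
7 35 load 9.4064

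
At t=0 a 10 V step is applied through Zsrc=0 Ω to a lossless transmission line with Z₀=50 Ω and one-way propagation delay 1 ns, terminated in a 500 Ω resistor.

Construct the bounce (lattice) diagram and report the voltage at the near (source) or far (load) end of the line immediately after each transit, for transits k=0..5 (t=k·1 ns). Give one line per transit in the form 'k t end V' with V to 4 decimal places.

0 0 source 10.0000
1 1 load 18.1818
2 2 source 10.0000
3 3 load 3.3058
4 4 source 10.0000
5 5 load 15.4771

Γ_L=0.818182, Γ_S=-1.000000; launch V₁=10·50/50=10.000000
k=0 src: V=10.0000
k=1 load: inc=10.000000, refl=10.000000·0.818182=8.1818; V=0.000000+10.000000+8.181818=18.1818
k=2 src: inc=8.181818, refl=8.181818·-1.000000=-8.1818; V=10.000000+8.181818+-8.181818=10.0000
k=3 load: inc=-8.181818, refl=-8.181818·0.818182=-6.6942; V=18.181818+-8.181818+-6.694215=3.3058
k=4 src: inc=-6.694215, refl=-6.694215·-1.000000=6.6942; V=10.000000+-6.694215+6.694215=10.0000
k=5 load: inc=6.694215, refl=6.694215·0.818182=5.4771; V=3.305785+6.694215+5.477085=15.4771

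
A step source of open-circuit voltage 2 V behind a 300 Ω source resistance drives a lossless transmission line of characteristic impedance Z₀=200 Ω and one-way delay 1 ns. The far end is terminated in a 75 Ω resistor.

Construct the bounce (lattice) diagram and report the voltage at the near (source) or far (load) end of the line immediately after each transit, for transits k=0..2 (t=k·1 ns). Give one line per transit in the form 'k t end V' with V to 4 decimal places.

Γ_L=-0.454545, Γ_S=0.200000; launch V₁=2·200/500=0.800000
k=0 src: V=0.8000
k=1 load: inc=0.800000, refl=0.800000·-0.454545=-0.3636; V=0.000000+0.800000+-0.363636=0.4364
k=2 src: inc=-0.363636, refl=-0.363636·0.200000=-0.0727; V=0.800000+-0.363636+-0.072727=0.3636

0 0 source 0.8000
1 1 load 0.4364
2 2 source 0.3636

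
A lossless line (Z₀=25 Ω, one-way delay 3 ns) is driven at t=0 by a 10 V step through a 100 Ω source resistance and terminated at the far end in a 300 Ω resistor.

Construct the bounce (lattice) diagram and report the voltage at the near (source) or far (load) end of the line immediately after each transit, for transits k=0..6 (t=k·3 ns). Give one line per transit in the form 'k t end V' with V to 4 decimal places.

0 0 source 2.0000
1 3 load 3.6923
2 6 source 4.7077
3 9 load 5.5669
4 12 source 6.0824
5 15 load 6.5186
6 18 source 6.7803

Γ_L=0.846154, Γ_S=0.600000; launch V₁=10·25/125=2.000000
k=0 src: V=2.0000
k=1 load: inc=2.000000, refl=2.000000·0.846154=1.6923; V=0.000000+2.000000+1.692308=3.6923
k=2 src: inc=1.692308, refl=1.692308·0.600000=1.0154; V=2.000000+1.692308+1.015385=4.7077
k=3 load: inc=1.015385, refl=1.015385·0.846154=0.8592; V=3.692308+1.015385+0.859172=5.5669
k=4 src: inc=0.859172, refl=0.859172·0.600000=0.5155; V=4.707692+0.859172+0.515503=6.0824
k=5 load: inc=0.515503, refl=0.515503·0.846154=0.4362; V=5.566864+0.515503+0.436195=6.5186
k=6 src: inc=0.436195, refl=0.436195·0.600000=0.2617; V=6.082367+0.436195+0.261717=6.7803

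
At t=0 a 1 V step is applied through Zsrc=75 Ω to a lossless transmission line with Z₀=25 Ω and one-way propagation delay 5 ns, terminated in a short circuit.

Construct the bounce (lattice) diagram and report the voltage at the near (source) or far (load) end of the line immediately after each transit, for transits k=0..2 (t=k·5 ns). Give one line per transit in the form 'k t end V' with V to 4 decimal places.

Γ_L=-1.000000, Γ_S=0.500000; launch V₁=1·25/100=0.250000
k=0 src: V=0.2500
k=1 load: inc=0.250000, refl=0.250000·-1.000000=-0.2500; V=0.000000+0.250000+-0.250000=0.0000
k=2 src: inc=-0.250000, refl=-0.250000·0.500000=-0.1250; V=0.250000+-0.250000+-0.125000=-0.1250

0 0 source 0.2500
1 5 load 0.0000
2 10 source -0.1250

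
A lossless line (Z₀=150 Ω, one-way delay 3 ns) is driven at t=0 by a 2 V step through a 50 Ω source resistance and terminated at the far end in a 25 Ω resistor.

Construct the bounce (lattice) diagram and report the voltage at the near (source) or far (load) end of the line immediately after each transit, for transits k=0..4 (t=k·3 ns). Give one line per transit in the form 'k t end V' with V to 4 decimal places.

0 0 source 1.5000
1 3 load 0.4286
2 6 source 0.9643
3 9 load 0.5816
4 12 source 0.7730

Γ_L=-0.714286, Γ_S=-0.500000; launch V₁=2·150/200=1.500000
k=0 src: V=1.5000
k=1 load: inc=1.500000, refl=1.500000·-0.714286=-1.0714; V=0.000000+1.500000+-1.071429=0.4286
k=2 src: inc=-1.071429, refl=-1.071429·-0.500000=0.5357; V=1.500000+-1.071429+0.535714=0.9643
k=3 load: inc=0.535714, refl=0.535714·-0.714286=-0.3827; V=0.428571+0.535714+-0.382653=0.5816
k=4 src: inc=-0.382653, refl=-0.382653·-0.500000=0.1913; V=0.964286+-0.382653+0.191327=0.7730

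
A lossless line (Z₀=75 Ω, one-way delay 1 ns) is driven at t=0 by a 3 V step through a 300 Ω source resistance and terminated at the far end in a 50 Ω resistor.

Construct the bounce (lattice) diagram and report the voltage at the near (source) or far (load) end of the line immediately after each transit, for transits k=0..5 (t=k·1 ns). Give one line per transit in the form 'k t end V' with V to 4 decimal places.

0 0 source 0.6000
1 1 load 0.4800
2 2 source 0.4080
3 3 load 0.4224
4 4 source 0.4310
5 5 load 0.4293

Γ_L=-0.200000, Γ_S=0.600000; launch V₁=3·75/375=0.600000
k=0 src: V=0.6000
k=1 load: inc=0.600000, refl=0.600000·-0.200000=-0.1200; V=0.000000+0.600000+-0.120000=0.4800
k=2 src: inc=-0.120000, refl=-0.120000·0.600000=-0.0720; V=0.600000+-0.120000+-0.072000=0.4080
k=3 load: inc=-0.072000, refl=-0.072000·-0.200000=0.0144; V=0.480000+-0.072000+0.014400=0.4224
k=4 src: inc=0.014400, refl=0.014400·0.600000=0.0086; V=0.408000+0.014400+0.008640=0.4310
k=5 load: inc=0.008640, refl=0.008640·-0.200000=-0.0017; V=0.422400+0.008640+-0.001728=0.4293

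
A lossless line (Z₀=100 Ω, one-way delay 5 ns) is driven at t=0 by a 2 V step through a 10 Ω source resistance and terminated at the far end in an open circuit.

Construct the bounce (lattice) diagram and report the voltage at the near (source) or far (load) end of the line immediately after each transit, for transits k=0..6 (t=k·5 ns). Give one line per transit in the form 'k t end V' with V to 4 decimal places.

Γ_L=1.000000, Γ_S=-0.818182; launch V₁=2·100/110=1.818182
k=0 src: V=1.8182
k=1 load: inc=1.818182, refl=1.818182·1.000000=1.8182; V=0.000000+1.818182+1.818182=3.6364
k=2 src: inc=1.818182, refl=1.818182·-0.818182=-1.4876; V=1.818182+1.818182+-1.487603=2.1488
k=3 load: inc=-1.487603, refl=-1.487603·1.000000=-1.4876; V=3.636364+-1.487603+-1.487603=0.6612
k=4 src: inc=-1.487603, refl=-1.487603·-0.818182=1.2171; V=2.148760+-1.487603+1.217130=1.8783
k=5 load: inc=1.217130, refl=1.217130·1.000000=1.2171; V=0.661157+1.217130+1.217130=3.0954
k=6 src: inc=1.217130, refl=1.217130·-0.818182=-0.9958; V=1.878287+1.217130+-0.995834=2.0996

0 0 source 1.8182
1 5 load 3.6364
2 10 source 2.1488
3 15 load 0.6612
4 20 source 1.8783
5 25 load 3.0954
6 30 source 2.0996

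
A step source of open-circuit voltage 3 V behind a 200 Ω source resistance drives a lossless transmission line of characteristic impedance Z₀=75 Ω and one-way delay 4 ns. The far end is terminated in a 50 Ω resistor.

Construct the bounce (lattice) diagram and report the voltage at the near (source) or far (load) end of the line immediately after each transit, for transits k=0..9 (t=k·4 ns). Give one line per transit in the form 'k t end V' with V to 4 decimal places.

0 0 source 0.8182
1 4 load 0.6545
2 8 source 0.5802
3 12 load 0.5950
4 16 source 0.6018
5 20 load 0.6005
6 24 source 0.5998
7 28 load 0.6000
8 32 source 0.6000
9 36 load 0.6000

Γ_L=-0.200000, Γ_S=0.454545; launch V₁=3·75/275=0.818182
k=0 src: V=0.8182
k=1 load: inc=0.818182, refl=0.818182·-0.200000=-0.1636; V=0.000000+0.818182+-0.163636=0.6545
k=2 src: inc=-0.163636, refl=-0.163636·0.454545=-0.0744; V=0.818182+-0.163636+-0.074380=0.5802
k=3 load: inc=-0.074380, refl=-0.074380·-0.200000=0.0149; V=0.654545+-0.074380+0.014876=0.5950
k=4 src: inc=0.014876, refl=0.014876·0.454545=0.0068; V=0.580165+0.014876+0.006762=0.6018
k=5 load: inc=0.006762, refl=0.006762·-0.200000=-0.0014; V=0.595041+0.006762+-0.001352=0.6005
k=6 src: inc=-0.001352, refl=-0.001352·0.454545=-0.0006; V=0.601803+-0.001352+-0.000615=0.5998
k=7 load: inc=-0.000615, refl=-0.000615·-0.200000=0.0001; V=0.600451+-0.000615+0.000123=0.6000
k=8 src: inc=0.000123, refl=0.000123·0.454545=0.0001; V=0.599836+0.000123+0.000056=0.6000
k=9 load: inc=0.000056, refl=0.000056·-0.200000=-0.0000; V=0.599959+0.000056+-0.000011=0.6000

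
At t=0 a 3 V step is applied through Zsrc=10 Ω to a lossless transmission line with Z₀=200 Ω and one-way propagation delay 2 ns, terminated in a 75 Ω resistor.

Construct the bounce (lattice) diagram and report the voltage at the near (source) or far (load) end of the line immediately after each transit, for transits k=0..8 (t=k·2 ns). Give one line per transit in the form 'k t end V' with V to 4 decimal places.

Γ_L=-0.454545, Γ_S=-0.904762; launch V₁=3·200/210=2.857143
k=0 src: V=2.8571
k=1 load: inc=2.857143, refl=2.857143·-0.454545=-1.2987; V=0.000000+2.857143+-1.298701=1.5584
k=2 src: inc=-1.298701, refl=-1.298701·-0.904762=1.1750; V=2.857143+-1.298701+1.175015=2.7335
k=3 load: inc=1.175015, refl=1.175015·-0.454545=-0.5341; V=1.558442+1.175015+-0.534098=2.1994
k=4 src: inc=-0.534098, refl=-0.534098·-0.904762=0.4832; V=2.733457+-0.534098+0.483231=2.6826
k=5 load: inc=0.483231, refl=0.483231·-0.454545=-0.2197; V=2.199359+0.483231+-0.219651=2.4629
k=6 src: inc=-0.219651, refl=-0.219651·-0.904762=0.1987; V=2.682591+-0.219651+0.198732=2.6617
k=7 load: inc=0.198732, refl=0.198732·-0.454545=-0.0903; V=2.462940+0.198732+-0.090333=2.5713
k=8 src: inc=-0.090333, refl=-0.090333·-0.904762=0.0817; V=2.661671+-0.090333+0.081729=2.6531

0 0 source 2.8571
1 2 load 1.5584
2 4 source 2.7335
3 6 load 2.1994
4 8 source 2.6826
5 10 load 2.4629
6 12 source 2.6617
7 14 load 2.5713
8 16 source 2.6531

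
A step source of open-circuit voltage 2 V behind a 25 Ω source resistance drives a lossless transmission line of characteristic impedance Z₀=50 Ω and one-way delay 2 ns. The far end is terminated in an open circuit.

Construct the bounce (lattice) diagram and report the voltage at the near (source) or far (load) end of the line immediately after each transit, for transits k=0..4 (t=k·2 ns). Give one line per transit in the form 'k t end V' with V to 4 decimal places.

Γ_L=1.000000, Γ_S=-0.333333; launch V₁=2·50/75=1.333333
k=0 src: V=1.3333
k=1 load: inc=1.333333, refl=1.333333·1.000000=1.3333; V=0.000000+1.333333+1.333333=2.6667
k=2 src: inc=1.333333, refl=1.333333·-0.333333=-0.4444; V=1.333333+1.333333+-0.444444=2.2222
k=3 load: inc=-0.444444, refl=-0.444444·1.000000=-0.4444; V=2.666667+-0.444444+-0.444444=1.7778
k=4 src: inc=-0.444444, refl=-0.444444·-0.333333=0.1481; V=2.222222+-0.444444+0.148148=1.9259

0 0 source 1.3333
1 2 load 2.6667
2 4 source 2.2222
3 6 load 1.7778
4 8 source 1.9259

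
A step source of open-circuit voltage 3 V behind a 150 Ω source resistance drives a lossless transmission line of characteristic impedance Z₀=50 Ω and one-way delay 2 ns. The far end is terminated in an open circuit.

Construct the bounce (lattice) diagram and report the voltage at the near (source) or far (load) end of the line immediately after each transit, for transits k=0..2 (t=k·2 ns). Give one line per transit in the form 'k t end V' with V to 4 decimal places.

Γ_L=1.000000, Γ_S=0.500000; launch V₁=3·50/200=0.750000
k=0 src: V=0.7500
k=1 load: inc=0.750000, refl=0.750000·1.000000=0.7500; V=0.000000+0.750000+0.750000=1.5000
k=2 src: inc=0.750000, refl=0.750000·0.500000=0.3750; V=0.750000+0.750000+0.375000=1.8750

0 0 source 0.7500
1 2 load 1.5000
2 4 source 1.8750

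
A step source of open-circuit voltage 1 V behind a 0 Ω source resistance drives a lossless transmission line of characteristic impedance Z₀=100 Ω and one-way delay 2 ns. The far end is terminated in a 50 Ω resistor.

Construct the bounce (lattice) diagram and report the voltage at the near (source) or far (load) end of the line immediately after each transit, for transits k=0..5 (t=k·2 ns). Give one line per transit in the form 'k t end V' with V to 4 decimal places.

Γ_L=-0.333333, Γ_S=-1.000000; launch V₁=1·100/100=1.000000
k=0 src: V=1.0000
k=1 load: inc=1.000000, refl=1.000000·-0.333333=-0.3333; V=0.000000+1.000000+-0.333333=0.6667
k=2 src: inc=-0.333333, refl=-0.333333·-1.000000=0.3333; V=1.000000+-0.333333+0.333333=1.0000
k=3 load: inc=0.333333, refl=0.333333·-0.333333=-0.1111; V=0.666667+0.333333+-0.111111=0.8889
k=4 src: inc=-0.111111, refl=-0.111111·-1.000000=0.1111; V=1.000000+-0.111111+0.111111=1.0000
k=5 load: inc=0.111111, refl=0.111111·-0.333333=-0.0370; V=0.888889+0.111111+-0.037037=0.9630

0 0 source 1.0000
1 2 load 0.6667
2 4 source 1.0000
3 6 load 0.8889
4 8 source 1.0000
5 10 load 0.9630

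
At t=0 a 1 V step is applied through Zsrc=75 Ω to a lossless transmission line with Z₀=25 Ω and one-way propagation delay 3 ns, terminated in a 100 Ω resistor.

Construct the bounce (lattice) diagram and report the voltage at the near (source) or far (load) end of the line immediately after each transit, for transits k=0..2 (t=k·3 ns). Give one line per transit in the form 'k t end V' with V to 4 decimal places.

Γ_L=0.600000, Γ_S=0.500000; launch V₁=1·25/100=0.250000
k=0 src: V=0.2500
k=1 load: inc=0.250000, refl=0.250000·0.600000=0.1500; V=0.000000+0.250000+0.150000=0.4000
k=2 src: inc=0.150000, refl=0.150000·0.500000=0.0750; V=0.250000+0.150000+0.075000=0.4750

0 0 source 0.2500
1 3 load 0.4000
2 6 source 0.4750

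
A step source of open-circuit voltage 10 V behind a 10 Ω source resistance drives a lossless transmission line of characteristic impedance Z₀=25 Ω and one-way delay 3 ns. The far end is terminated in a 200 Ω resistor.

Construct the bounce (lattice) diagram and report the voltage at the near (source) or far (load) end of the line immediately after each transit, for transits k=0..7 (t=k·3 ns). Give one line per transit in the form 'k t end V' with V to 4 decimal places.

0 0 source 7.1429
1 3 load 12.6984
2 6 source 10.3175
3 9 load 8.4656
4 12 source 9.2593
5 15 load 9.8765
6 18 source 9.6120
7 21 load 9.4062

Γ_L=0.777778, Γ_S=-0.428571; launch V₁=10·25/35=7.142857
k=0 src: V=7.1429
k=1 load: inc=7.142857, refl=7.142857·0.777778=5.5556; V=0.000000+7.142857+5.555556=12.6984
k=2 src: inc=5.555556, refl=5.555556·-0.428571=-2.3810; V=7.142857+5.555556+-2.380952=10.3175
k=3 load: inc=-2.380952, refl=-2.380952·0.777778=-1.8519; V=12.698413+-2.380952+-1.851852=8.4656
k=4 src: inc=-1.851852, refl=-1.851852·-0.428571=0.7937; V=10.317460+-1.851852+0.793651=9.2593
k=5 load: inc=0.793651, refl=0.793651·0.777778=0.6173; V=8.465608+0.793651+0.617284=9.8765
k=6 src: inc=0.617284, refl=0.617284·-0.428571=-0.2646; V=9.259259+0.617284+-0.264550=9.6120
k=7 load: inc=-0.264550, refl=-0.264550·0.777778=-0.2058; V=9.876543+-0.264550+-0.205761=9.4062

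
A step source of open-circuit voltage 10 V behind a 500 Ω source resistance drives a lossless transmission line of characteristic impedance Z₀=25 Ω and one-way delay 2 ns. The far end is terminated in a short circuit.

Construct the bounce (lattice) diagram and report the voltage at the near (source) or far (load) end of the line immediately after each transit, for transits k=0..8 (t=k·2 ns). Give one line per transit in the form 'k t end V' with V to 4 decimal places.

Γ_L=-1.000000, Γ_S=0.904762; launch V₁=10·25/525=0.476190
k=0 src: V=0.4762
k=1 load: inc=0.476190, refl=0.476190·-1.000000=-0.4762; V=0.000000+0.476190+-0.476190=0.0000
k=2 src: inc=-0.476190, refl=-0.476190·0.904762=-0.4308; V=0.476190+-0.476190+-0.430839=-0.4308
k=3 load: inc=-0.430839, refl=-0.430839·-1.000000=0.4308; V=0.000000+-0.430839+0.430839=0.0000
k=4 src: inc=0.430839, refl=0.430839·0.904762=0.3898; V=-0.430839+0.430839+0.389807=0.3898
k=5 load: inc=0.389807, refl=0.389807·-1.000000=-0.3898; V=0.000000+0.389807+-0.389807=0.0000
k=6 src: inc=-0.389807, refl=-0.389807·0.904762=-0.3527; V=0.389807+-0.389807+-0.352682=-0.3527
k=7 load: inc=-0.352682, refl=-0.352682·-1.000000=0.3527; V=0.000000+-0.352682+0.352682=0.0000
k=8 src: inc=0.352682, refl=0.352682·0.904762=0.3191; V=-0.352682+0.352682+0.319093=0.3191

0 0 source 0.4762
1 2 load 0.0000
2 4 source -0.4308
3 6 load 0.0000
4 8 source 0.3898
5 10 load 0.0000
6 12 source -0.3527
7 14 load 0.0000
8 16 source 0.3191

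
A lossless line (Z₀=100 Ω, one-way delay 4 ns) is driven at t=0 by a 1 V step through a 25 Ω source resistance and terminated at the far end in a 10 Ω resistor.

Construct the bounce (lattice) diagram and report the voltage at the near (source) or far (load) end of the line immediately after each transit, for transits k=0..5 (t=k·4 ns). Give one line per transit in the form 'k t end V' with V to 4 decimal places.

0 0 source 0.8000
1 4 load 0.1455
2 8 source 0.5382
3 12 load 0.2169
4 16 source 0.4097
5 20 load 0.2519

Γ_L=-0.818182, Γ_S=-0.600000; launch V₁=1·100/125=0.800000
k=0 src: V=0.8000
k=1 load: inc=0.800000, refl=0.800000·-0.818182=-0.6545; V=0.000000+0.800000+-0.654545=0.1455
k=2 src: inc=-0.654545, refl=-0.654545·-0.600000=0.3927; V=0.800000+-0.654545+0.392727=0.5382
k=3 load: inc=0.392727, refl=0.392727·-0.818182=-0.3213; V=0.145455+0.392727+-0.321322=0.2169
k=4 src: inc=-0.321322, refl=-0.321322·-0.600000=0.1928; V=0.538182+-0.321322+0.192793=0.4097
k=5 load: inc=0.192793, refl=0.192793·-0.818182=-0.1577; V=0.216860+0.192793+-0.157740=0.2519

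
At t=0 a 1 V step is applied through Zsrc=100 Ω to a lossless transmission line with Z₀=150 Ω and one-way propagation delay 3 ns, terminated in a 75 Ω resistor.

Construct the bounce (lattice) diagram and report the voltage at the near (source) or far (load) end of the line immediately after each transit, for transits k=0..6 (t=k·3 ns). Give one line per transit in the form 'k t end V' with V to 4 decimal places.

Γ_L=-0.333333, Γ_S=-0.200000; launch V₁=1·150/250=0.600000
k=0 src: V=0.6000
k=1 load: inc=0.600000, refl=0.600000·-0.333333=-0.2000; V=0.000000+0.600000+-0.200000=0.4000
k=2 src: inc=-0.200000, refl=-0.200000·-0.200000=0.0400; V=0.600000+-0.200000+0.040000=0.4400
k=3 load: inc=0.040000, refl=0.040000·-0.333333=-0.0133; V=0.400000+0.040000+-0.013333=0.4267
k=4 src: inc=-0.013333, refl=-0.013333·-0.200000=0.0027; V=0.440000+-0.013333+0.002667=0.4293
k=5 load: inc=0.002667, refl=0.002667·-0.333333=-0.0009; V=0.426667+0.002667+-0.000889=0.4284
k=6 src: inc=-0.000889, refl=-0.000889·-0.200000=0.0002; V=0.429333+-0.000889+0.000178=0.4286

0 0 source 0.6000
1 3 load 0.4000
2 6 source 0.4400
3 9 load 0.4267
4 12 source 0.4293
5 15 load 0.4284
6 18 source 0.4286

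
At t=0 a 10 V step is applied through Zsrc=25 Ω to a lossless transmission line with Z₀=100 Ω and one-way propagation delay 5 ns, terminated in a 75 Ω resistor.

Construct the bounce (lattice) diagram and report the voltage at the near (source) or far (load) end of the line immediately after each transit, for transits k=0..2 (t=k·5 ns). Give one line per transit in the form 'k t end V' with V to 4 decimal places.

Γ_L=-0.142857, Γ_S=-0.600000; launch V₁=10·100/125=8.000000
k=0 src: V=8.0000
k=1 load: inc=8.000000, refl=8.000000·-0.142857=-1.1429; V=0.000000+8.000000+-1.142857=6.8571
k=2 src: inc=-1.142857, refl=-1.142857·-0.600000=0.6857; V=8.000000+-1.142857+0.685714=7.5429

0 0 source 8.0000
1 5 load 6.8571
2 10 source 7.5429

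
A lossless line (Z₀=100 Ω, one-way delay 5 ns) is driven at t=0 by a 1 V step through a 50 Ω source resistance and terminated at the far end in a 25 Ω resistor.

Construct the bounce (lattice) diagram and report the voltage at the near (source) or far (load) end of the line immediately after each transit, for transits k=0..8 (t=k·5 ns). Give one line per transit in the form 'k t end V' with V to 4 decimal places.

0 0 source 0.6667
1 5 load 0.2667
2 10 source 0.4000
3 15 load 0.3200
4 20 source 0.3467
5 25 load 0.3307
6 30 source 0.3360
7 35 load 0.3328
8 40 source 0.3339

Γ_L=-0.600000, Γ_S=-0.333333; launch V₁=1·100/150=0.666667
k=0 src: V=0.6667
k=1 load: inc=0.666667, refl=0.666667·-0.600000=-0.4000; V=0.000000+0.666667+-0.400000=0.2667
k=2 src: inc=-0.400000, refl=-0.400000·-0.333333=0.1333; V=0.666667+-0.400000+0.133333=0.4000
k=3 load: inc=0.133333, refl=0.133333·-0.600000=-0.0800; V=0.266667+0.133333+-0.080000=0.3200
k=4 src: inc=-0.080000, refl=-0.080000·-0.333333=0.0267; V=0.400000+-0.080000+0.026667=0.3467
k=5 load: inc=0.026667, refl=0.026667·-0.600000=-0.0160; V=0.320000+0.026667+-0.016000=0.3307
k=6 src: inc=-0.016000, refl=-0.016000·-0.333333=0.0053; V=0.346667+-0.016000+0.005333=0.3360
k=7 load: inc=0.005333, refl=0.005333·-0.600000=-0.0032; V=0.330667+0.005333+-0.003200=0.3328
k=8 src: inc=-0.003200, refl=-0.003200·-0.333333=0.0011; V=0.336000+-0.003200+0.001067=0.3339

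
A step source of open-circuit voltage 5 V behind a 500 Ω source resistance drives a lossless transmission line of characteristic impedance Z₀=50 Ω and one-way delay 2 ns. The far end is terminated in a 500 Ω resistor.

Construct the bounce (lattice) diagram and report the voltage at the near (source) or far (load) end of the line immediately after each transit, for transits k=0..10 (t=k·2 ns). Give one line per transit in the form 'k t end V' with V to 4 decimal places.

Γ_L=0.818182, Γ_S=0.818182; launch V₁=5·50/550=0.454545
k=0 src: V=0.4545
k=1 load: inc=0.454545, refl=0.454545·0.818182=0.3719; V=0.000000+0.454545+0.371901=0.8264
k=2 src: inc=0.371901, refl=0.371901·0.818182=0.3043; V=0.454545+0.371901+0.304282=1.1307
k=3 load: inc=0.304282, refl=0.304282·0.818182=0.2490; V=0.826446+0.304282+0.248958=1.3797
k=4 src: inc=0.248958, refl=0.248958·0.818182=0.2037; V=1.130729+0.248958+0.203693=1.5834
k=5 load: inc=0.203693, refl=0.203693·0.818182=0.1667; V=1.379687+0.203693+0.166658=1.7500
k=6 src: inc=0.166658, refl=0.166658·0.818182=0.1364; V=1.583380+0.166658+0.136357=1.8864
k=7 load: inc=0.136357, refl=0.136357·0.818182=0.1116; V=1.750039+0.136357+0.111565=1.9980
k=8 src: inc=0.111565, refl=0.111565·0.818182=0.0913; V=1.886395+0.111565+0.091280=2.0892
k=9 load: inc=0.091280, refl=0.091280·0.818182=0.0747; V=1.997960+0.091280+0.074684=2.1639
k=10 src: inc=0.074684, refl=0.074684·0.818182=0.0611; V=2.089240+0.074684+0.061105=2.2250

0 0 source 0.4545
1 2 load 0.8264
2 4 source 1.1307
3 6 load 1.3797
4 8 source 1.5834
5 10 load 1.7500
6 12 source 1.8864
7 14 load 1.9980
8 16 source 2.0892
9 18 load 2.1639
10 20 source 2.2250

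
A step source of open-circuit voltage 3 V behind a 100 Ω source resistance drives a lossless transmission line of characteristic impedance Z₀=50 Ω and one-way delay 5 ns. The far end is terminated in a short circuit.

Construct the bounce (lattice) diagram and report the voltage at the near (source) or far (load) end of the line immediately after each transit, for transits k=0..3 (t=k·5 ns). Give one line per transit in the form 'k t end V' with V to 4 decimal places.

0 0 source 1.0000
1 5 load 0.0000
2 10 source -0.3333
3 15 load 0.0000

Γ_L=-1.000000, Γ_S=0.333333; launch V₁=3·50/150=1.000000
k=0 src: V=1.0000
k=1 load: inc=1.000000, refl=1.000000·-1.000000=-1.0000; V=0.000000+1.000000+-1.000000=0.0000
k=2 src: inc=-1.000000, refl=-1.000000·0.333333=-0.3333; V=1.000000+-1.000000+-0.333333=-0.3333
k=3 load: inc=-0.333333, refl=-0.333333·-1.000000=0.3333; V=0.000000+-0.333333+0.333333=0.0000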